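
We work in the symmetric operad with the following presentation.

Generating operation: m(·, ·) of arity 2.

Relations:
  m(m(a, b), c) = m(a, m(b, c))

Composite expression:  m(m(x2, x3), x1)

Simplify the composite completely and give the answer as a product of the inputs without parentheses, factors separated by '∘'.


x2 ∘ x3 ∘ x1

All parenthesizations of m agree; list the x-inputs left to right.
m(x2, x3) collapses to x2 ∘ x3
m(m(x2, x3), x1) collapses to x2 ∘ x3 ∘ x1


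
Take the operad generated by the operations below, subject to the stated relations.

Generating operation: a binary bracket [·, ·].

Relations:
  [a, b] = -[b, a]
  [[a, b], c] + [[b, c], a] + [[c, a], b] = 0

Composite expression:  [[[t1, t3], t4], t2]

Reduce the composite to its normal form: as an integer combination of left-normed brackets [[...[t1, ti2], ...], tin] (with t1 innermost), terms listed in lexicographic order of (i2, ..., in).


A multilinear Lie element is pinned by t1-initial words (t1 innermost).
Composite bracket: [[[t1, t3], t4], t2]
Full expansion: 8 signed words from ab - ba (2^3 = 8).
Keep just the words that open with t1:
  sign of t1t3t4t2 is +1, so it contributes +[[[t1, t3], t4], t2]

[[[t1, t3], t4], t2]


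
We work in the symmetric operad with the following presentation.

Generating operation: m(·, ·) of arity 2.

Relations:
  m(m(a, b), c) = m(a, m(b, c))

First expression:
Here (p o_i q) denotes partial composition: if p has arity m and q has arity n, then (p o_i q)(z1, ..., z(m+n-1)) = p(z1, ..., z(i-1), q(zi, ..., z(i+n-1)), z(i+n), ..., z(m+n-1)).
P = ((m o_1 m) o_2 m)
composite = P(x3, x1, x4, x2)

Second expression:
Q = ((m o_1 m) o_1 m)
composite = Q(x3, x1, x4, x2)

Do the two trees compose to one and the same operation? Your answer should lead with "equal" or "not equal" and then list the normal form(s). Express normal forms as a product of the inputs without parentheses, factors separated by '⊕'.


equal — both sides give x3 ⊕ x1 ⊕ x4 ⊕ x2


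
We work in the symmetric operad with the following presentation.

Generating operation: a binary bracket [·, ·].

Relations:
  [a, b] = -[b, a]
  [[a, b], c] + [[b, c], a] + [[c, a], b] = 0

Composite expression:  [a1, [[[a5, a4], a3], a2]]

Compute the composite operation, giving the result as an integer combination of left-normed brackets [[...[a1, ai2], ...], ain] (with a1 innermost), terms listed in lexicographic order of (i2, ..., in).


A multilinear Lie element is pinned by a1-initial words (a1 innermost).
Composite bracket: [a1, [[[a5, a4], a3], a2]]
The bracket unfolds into 16 signed words via [a, b] = ab - ba (2^4 = 16).
Collect the words opening with a1:
  the word a1a2a3a4a5 carries sign -1 and contributes -[[[[a1, a2], a3], a4], a5]
  the word a1a2a3a5a4 carries sign +1 and contributes +[[[[a1, a2], a3], a5], a4]
  the word a1a2a4a5a3 carries sign +1 and contributes +[[[[a1, a2], a4], a5], a3]
  the word a1a2a5a4a3 carries sign -1 and contributes -[[[[a1, a2], a5], a4], a3]
  the word a1a3a4a5a2 carries sign +1 and contributes +[[[[a1, a3], a4], a5], a2]
  the word a1a3a5a4a2 carries sign -1 and contributes -[[[[a1, a3], a5], a4], a2]
  the word a1a4a5a3a2 carries sign -1 and contributes -[[[[a1, a4], a5], a3], a2]
  the word a1a5a4a3a2 carries sign +1 and contributes +[[[[a1, a5], a4], a3], a2]

-[[[[a1, a2], a3], a4], a5] + [[[[a1, a2], a3], a5], a4] + [[[[a1, a2], a4], a5], a3] - [[[[a1, a2], a5], a4], a3] + [[[[a1, a3], a4], a5], a2] - [[[[a1, a3], a5], a4], a2] - [[[[a1, a4], a5], a3], a2] + [[[[a1, a5], a4], a3], a2]


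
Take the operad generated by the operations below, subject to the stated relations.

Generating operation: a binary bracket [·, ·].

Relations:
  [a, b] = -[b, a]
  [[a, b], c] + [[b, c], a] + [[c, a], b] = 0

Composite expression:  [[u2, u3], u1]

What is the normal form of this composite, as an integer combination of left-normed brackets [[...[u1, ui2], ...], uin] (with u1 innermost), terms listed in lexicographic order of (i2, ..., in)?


-[[u1, u2], u3] + [[u1, u3], u2]

A multilinear Lie element is pinned by u1-initial words (u1 innermost).
Composite bracket: [[u2, u3], u1]
Each bracket splits as ab - ba, giving 4 signed words (2^2 = 4).
Words beginning with u1 determine it all:
  u1u2u3 appears with sign -1, giving the term -[[u1, u2], u3]
  u1u3u2 appears with sign +1, giving the term +[[u1, u3], u2]


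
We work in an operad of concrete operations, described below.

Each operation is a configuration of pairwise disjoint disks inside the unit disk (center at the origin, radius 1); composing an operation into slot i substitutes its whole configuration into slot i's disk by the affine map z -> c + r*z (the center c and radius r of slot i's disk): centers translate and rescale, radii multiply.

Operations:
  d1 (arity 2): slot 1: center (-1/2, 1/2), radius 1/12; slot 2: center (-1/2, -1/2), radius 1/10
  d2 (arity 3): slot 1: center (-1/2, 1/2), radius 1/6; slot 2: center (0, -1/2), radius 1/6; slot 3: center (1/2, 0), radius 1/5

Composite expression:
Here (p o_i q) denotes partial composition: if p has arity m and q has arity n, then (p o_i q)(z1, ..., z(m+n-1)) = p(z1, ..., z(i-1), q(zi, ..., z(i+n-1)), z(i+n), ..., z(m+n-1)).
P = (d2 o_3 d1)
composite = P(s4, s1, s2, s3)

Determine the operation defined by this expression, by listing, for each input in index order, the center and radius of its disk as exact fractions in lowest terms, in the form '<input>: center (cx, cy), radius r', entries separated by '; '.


s1: center (0, -1/2), radius 1/6; s2: center (2/5, 1/10), radius 1/60; s3: center (2/5, -1/10), radius 1/50; s4: center (-1/2, 1/2), radius 1/6

Below d2, radii multiply path by path; the s-disk centers shift.
s4: after 1 affine step, its disk has center (-1/2, 1/2), radius 1/6
s1: after 1 affine step, its disk has center (0, -1/2), radius 1/6
s2: after 2 affine steps, its disk has center (2/5, 1/10), radius 1/60
s3: after 2 affine steps, its disk has center (2/5, -1/10), radius 1/50


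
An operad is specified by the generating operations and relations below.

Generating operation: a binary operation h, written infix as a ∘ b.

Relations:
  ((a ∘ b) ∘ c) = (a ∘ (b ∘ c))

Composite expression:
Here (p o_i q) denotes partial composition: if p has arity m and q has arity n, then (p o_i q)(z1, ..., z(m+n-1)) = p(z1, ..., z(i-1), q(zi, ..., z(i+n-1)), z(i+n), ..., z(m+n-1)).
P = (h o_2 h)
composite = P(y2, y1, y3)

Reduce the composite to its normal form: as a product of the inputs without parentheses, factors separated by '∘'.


y2 ∘ y1 ∘ y3


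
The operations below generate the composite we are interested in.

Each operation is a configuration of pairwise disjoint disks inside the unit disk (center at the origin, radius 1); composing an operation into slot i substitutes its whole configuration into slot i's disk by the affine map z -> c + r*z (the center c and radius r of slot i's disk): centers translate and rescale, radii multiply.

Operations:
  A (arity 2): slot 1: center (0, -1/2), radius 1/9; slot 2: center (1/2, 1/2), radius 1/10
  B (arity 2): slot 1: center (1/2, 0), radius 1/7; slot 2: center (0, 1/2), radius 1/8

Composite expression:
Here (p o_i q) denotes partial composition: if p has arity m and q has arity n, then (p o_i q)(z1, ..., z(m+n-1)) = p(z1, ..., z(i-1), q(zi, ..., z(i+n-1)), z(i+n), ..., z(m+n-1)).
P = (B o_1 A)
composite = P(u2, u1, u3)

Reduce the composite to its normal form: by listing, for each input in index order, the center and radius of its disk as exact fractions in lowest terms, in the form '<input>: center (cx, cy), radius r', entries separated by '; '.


u1: center (4/7, 1/14), radius 1/70; u2: center (1/2, -1/14), radius 1/63; u3: center (0, 1/2), radius 1/8

Nesting under B composes maps z -> c + r*z down each u-path.
u2: after 2 affine steps, its disk has center (1/2, -1/14), radius 1/63
u1: after 2 affine steps, its disk has center (4/7, 1/14), radius 1/70
u3: after 1 affine step, its disk has center (0, 1/2), radius 1/8


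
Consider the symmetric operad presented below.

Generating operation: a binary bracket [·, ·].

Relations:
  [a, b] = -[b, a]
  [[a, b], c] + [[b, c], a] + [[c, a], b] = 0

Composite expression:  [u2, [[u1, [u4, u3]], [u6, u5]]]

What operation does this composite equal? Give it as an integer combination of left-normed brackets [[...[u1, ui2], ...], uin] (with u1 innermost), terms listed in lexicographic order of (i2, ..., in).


A multilinear Lie element is pinned by u1-initial words (u1 innermost).
Composite bracket: [u2, [[u1, [u4, u3]], [u6, u5]]]
Applying ab - ba throughout gives 32 signed words (2^5 = 32).
Only words starting with u1 matter:
  sign of u1u3u4u5u6u2 is -1, so it contributes -[[[[[u1, u3], u4], u5], u6], u2]
  sign of u1u3u4u6u5u2 is +1, so it contributes +[[[[[u1, u3], u4], u6], u5], u2]
  sign of u1u4u3u5u6u2 is +1, so it contributes +[[[[[u1, u4], u3], u5], u6], u2]
  sign of u1u4u3u6u5u2 is -1, so it contributes -[[[[[u1, u4], u3], u6], u5], u2]

-[[[[[u1, u3], u4], u5], u6], u2] + [[[[[u1, u3], u4], u6], u5], u2] + [[[[[u1, u4], u3], u5], u6], u2] - [[[[[u1, u4], u3], u6], u5], u2]


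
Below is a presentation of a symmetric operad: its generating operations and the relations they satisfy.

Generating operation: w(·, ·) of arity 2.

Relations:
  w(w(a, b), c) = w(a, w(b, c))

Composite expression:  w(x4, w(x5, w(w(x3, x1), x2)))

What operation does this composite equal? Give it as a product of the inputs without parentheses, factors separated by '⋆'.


x4 ⋆ x5 ⋆ x3 ⋆ x1 ⋆ x2


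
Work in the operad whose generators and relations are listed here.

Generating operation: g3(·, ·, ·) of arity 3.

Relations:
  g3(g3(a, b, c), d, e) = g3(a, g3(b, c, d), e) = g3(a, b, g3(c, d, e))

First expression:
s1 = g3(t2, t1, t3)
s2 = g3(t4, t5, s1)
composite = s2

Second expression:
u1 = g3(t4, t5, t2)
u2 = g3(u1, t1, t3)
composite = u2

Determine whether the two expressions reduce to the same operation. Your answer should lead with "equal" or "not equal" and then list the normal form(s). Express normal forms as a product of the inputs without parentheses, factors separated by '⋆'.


equal; both compose to t4 ⋆ t5 ⋆ t2 ⋆ t1 ⋆ t3


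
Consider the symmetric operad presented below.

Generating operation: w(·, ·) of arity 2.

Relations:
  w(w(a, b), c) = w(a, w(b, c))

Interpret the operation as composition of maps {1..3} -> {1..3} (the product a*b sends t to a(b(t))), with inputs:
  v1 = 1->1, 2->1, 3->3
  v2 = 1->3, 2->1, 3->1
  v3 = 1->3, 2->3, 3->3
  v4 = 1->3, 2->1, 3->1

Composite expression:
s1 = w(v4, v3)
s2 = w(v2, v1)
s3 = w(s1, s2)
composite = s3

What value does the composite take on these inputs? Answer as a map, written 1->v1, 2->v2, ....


1->1, 2->1, 3->1

w(v4, v3) = 1->1, 2->1, 3->1
w(v2, v1) = 1->3, 2->3, 3->1
w(w(v4, v3), w(v2, v1)) = 1->1, 2->1, 3->1


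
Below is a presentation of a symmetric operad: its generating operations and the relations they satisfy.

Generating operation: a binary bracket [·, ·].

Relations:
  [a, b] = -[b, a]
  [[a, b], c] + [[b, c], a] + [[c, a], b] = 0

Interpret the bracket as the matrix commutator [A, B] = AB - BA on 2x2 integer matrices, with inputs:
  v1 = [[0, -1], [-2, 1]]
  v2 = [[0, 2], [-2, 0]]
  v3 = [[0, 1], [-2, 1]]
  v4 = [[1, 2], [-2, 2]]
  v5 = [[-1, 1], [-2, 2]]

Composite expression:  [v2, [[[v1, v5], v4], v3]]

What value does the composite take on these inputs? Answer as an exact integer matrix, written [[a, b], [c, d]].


[[0, 144], [144, 0]]

[v1, v5] = [[4, -4], [4, -4]]
[[v1, v5], v4] = [[0, 12], [12, 0]]
[[[v1, v5], v4], v3] = [[-36, 12], [-12, 36]]
[v2, [[[v1, v5], v4], v3]] = [[0, 144], [144, 0]]


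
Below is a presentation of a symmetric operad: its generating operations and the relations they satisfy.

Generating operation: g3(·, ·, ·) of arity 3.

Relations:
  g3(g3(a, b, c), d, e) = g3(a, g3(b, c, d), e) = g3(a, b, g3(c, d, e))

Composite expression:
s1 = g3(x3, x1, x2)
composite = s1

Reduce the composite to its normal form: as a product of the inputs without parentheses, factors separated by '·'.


Associativity of g3 dissolves the nesting; only the x-input order survives.
g3(x3, x1, x2) spells out as x3 · x1 · x2

x3 · x1 · x2


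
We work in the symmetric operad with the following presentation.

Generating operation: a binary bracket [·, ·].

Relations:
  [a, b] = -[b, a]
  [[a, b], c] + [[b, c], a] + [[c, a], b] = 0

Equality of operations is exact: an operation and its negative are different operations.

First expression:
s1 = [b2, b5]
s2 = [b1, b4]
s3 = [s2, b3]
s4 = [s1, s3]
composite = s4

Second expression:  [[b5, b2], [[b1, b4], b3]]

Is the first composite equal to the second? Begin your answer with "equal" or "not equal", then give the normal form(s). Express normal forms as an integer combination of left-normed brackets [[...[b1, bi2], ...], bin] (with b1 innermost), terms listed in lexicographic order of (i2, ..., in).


The first expression, normalized: -[[[[b1, b4], b3], b2], b5] + [[[[b1, b4], b3], b5], b2]
The second expression, normalized: [[[[b1, b4], b3], b2], b5] - [[[[b1, b4], b3], b5], b2]
Distinct normal forms: not equal.

not equal: they reduce to -[[[[b1, b4], b3], b2], b5] + [[[[b1, b4], b3], b5], b2] and [[[[b1, b4], b3], b2], b5] - [[[[b1, b4], b3], b5], b2]


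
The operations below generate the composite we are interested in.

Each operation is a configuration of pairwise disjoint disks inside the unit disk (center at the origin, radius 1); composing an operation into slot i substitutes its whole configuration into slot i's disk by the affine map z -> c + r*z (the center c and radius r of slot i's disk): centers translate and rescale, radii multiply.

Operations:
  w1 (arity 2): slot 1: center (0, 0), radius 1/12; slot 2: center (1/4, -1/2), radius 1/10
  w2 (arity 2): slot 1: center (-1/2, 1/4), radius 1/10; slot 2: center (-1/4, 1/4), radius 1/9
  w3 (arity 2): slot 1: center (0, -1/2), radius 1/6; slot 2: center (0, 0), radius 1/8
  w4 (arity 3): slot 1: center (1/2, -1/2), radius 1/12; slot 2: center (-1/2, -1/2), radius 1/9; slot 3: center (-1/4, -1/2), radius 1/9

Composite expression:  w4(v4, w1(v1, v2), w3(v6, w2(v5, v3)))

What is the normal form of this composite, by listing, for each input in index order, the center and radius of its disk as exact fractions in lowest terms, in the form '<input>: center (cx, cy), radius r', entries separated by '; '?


v1: center (-1/2, -1/2), radius 1/108; v2: center (-17/36, -5/9), radius 1/90; v3: center (-73/288, -143/288), radius 1/648; v4: center (1/2, -1/2), radius 1/12; v5: center (-37/144, -143/288), radius 1/720; v6: center (-1/4, -5/9), radius 1/54

Below w4, radii multiply path by path; the v-disk centers shift.
input v4: applying the 1 nested substitution gives center (1/2, -1/2), radius 1/12
input v1: applying the 2 nested substitutions gives center (-1/2, -1/2), radius 1/108
input v2: applying the 2 nested substitutions gives center (-17/36, -5/9), radius 1/90
input v6: applying the 2 nested substitutions gives center (-1/4, -5/9), radius 1/54
input v5: applying the 3 nested substitutions gives center (-37/144, -143/288), radius 1/720
input v3: applying the 3 nested substitutions gives center (-73/288, -143/288), radius 1/648


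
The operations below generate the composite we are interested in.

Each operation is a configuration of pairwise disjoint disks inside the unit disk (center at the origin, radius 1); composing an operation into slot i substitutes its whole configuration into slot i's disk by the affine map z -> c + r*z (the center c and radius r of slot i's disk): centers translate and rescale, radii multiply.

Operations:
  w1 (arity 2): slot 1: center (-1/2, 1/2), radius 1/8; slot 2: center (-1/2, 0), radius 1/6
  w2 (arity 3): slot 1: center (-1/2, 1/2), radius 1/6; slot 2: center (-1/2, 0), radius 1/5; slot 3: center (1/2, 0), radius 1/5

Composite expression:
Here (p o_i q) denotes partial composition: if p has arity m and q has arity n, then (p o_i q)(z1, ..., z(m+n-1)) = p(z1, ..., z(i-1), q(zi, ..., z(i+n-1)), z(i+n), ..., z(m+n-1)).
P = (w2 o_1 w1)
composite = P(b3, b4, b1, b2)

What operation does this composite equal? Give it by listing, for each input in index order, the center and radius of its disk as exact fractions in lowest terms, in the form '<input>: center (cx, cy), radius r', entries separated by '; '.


Only the slot chain above each b matters under w2; compose those maps.
input b3: composing its 2 substitution steps yields center (-7/12, 7/12), radius 1/48
input b4: composing its 2 substitution steps yields center (-7/12, 1/2), radius 1/36
input b1: composing its 1 substitution step yields center (-1/2, 0), radius 1/5
input b2: composing its 1 substitution step yields center (1/2, 0), radius 1/5

b1: center (-1/2, 0), radius 1/5; b2: center (1/2, 0), radius 1/5; b3: center (-7/12, 7/12), radius 1/48; b4: center (-7/12, 1/2), radius 1/36


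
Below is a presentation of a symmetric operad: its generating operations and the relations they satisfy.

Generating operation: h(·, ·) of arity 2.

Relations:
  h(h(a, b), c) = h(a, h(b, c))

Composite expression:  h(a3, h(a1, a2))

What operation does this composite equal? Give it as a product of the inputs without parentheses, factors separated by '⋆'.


a3 ⋆ a1 ⋆ a2

All parenthesizations of h agree; list the a-inputs left to right.
h(a1, a2) flattens to a1 ⋆ a2
h(a3, h(a1, a2)) flattens to a3 ⋆ a1 ⋆ a2


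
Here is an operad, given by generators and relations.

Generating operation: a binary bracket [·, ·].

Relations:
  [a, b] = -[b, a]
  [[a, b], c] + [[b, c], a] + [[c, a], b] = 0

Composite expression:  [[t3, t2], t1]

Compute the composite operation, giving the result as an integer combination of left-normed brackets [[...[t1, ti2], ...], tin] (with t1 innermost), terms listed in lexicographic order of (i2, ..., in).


Left-normed coefficients sit on the t1-initial expansion words.
Composite bracket: [[t3, t2], t1]
Under [a, b] = ab - ba we get 4 signed associative words (2^2 = 4).
Coefficients come from the t1-initial words:
  word t1t2t3 has sign +1, contributing +[[t1, t2], t3]
  word t1t3t2 has sign -1, contributing -[[t1, t3], t2]

[[t1, t2], t3] - [[t1, t3], t2]


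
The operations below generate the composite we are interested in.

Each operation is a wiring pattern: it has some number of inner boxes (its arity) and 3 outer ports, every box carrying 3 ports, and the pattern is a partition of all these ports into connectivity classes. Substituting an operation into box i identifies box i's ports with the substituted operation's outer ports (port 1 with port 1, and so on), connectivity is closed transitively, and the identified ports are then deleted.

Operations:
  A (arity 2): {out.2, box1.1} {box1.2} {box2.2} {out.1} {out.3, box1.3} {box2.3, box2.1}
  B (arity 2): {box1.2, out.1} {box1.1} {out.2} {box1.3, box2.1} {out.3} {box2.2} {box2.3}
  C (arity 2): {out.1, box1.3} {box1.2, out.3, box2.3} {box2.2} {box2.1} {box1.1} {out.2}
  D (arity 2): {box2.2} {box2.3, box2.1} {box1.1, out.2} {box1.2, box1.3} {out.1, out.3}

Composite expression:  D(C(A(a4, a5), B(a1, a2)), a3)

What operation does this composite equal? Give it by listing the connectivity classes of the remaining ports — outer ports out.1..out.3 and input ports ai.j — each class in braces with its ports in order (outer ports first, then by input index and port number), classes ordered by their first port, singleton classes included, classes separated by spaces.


{out.1, out.3} {out.2, a4.3} {a1.1} {a1.2} {a1.3, a2.1} {a2.2} {a2.3} {a3.1, a3.3} {a3.2} {a4.1} {a4.2} {a5.1, a5.3} {a5.2}

Treat the ports identified at D as solder joints: merge, then drop.
after A, the pattern on (a4, a5) reads {out.1} {out.2, a4.1} {out.3, a4.3} {a4.2} {a5.1, a5.3} {a5.2} (out.j = its outer ports)
after B, the pattern on (a1, a2) reads {out.1, a1.2} {out.2} {out.3} {a1.1} {a1.3, a2.1} {a2.2} {a2.3} (out.j = its outer ports)
after C, the pattern on (a4, a5, a1, a2) reads {out.1, a4.3} {out.2} {out.3, a4.1} {a1.1} {a1.2} {a1.3, a2.1} {a2.2} {a2.3} {a4.2} {a5.1, a5.3} {a5.2} (out.j = its outer ports)
after D, the pattern on (a4, a5, a1, a2, a3) reads {out.1, out.3} {out.2, a4.3} {a1.1} {a1.2} {a1.3, a2.1} {a2.2} {a2.3} {a3.1, a3.3} {a3.2} {a4.1} {a4.2} {a5.1, a5.3} {a5.2} (out.j = its outer ports)


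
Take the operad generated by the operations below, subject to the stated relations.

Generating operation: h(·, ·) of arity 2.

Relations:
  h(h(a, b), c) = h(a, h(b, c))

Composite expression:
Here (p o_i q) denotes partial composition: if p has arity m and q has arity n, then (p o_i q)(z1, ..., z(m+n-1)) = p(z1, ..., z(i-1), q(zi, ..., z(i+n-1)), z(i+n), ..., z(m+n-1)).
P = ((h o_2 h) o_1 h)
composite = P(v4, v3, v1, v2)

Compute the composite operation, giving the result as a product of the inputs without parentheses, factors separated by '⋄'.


v4 ⋄ v3 ⋄ v1 ⋄ v2


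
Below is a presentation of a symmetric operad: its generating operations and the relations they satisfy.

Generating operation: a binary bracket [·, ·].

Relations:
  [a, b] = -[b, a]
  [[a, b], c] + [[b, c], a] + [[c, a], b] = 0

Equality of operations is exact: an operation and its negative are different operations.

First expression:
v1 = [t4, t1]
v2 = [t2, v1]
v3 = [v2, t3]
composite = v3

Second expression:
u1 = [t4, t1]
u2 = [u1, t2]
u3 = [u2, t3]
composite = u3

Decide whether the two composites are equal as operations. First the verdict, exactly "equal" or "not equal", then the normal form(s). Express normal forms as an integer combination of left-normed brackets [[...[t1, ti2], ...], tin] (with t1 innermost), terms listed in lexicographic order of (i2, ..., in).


not equal; first: [[[t1, t4], t2], t3]; second: -[[[t1, t4], t2], t3]


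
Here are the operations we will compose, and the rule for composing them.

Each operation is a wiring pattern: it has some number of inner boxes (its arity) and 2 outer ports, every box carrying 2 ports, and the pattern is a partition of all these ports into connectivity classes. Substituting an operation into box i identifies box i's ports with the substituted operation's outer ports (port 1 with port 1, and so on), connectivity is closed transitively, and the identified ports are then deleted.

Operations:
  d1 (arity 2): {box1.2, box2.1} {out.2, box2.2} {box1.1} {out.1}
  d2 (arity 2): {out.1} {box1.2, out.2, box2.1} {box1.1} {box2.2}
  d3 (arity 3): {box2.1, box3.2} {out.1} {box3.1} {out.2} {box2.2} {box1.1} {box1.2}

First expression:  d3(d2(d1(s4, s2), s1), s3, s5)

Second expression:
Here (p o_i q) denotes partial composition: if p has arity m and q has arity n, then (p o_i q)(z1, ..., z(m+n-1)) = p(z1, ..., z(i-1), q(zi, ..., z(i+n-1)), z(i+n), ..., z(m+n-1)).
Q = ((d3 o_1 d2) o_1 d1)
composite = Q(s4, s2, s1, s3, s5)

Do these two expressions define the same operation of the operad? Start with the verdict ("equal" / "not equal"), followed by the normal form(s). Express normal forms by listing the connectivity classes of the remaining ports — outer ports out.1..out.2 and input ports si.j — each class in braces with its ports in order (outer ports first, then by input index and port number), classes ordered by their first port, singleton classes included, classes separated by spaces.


equal — both sides give {out.1} {out.2} {s1.1, s2.2} {s1.2} {s2.1, s4.2} {s3.1, s5.2} {s3.2} {s4.1} {s5.1}

The first expression reduces to {out.1} {out.2} {s1.1, s2.2} {s1.2} {s2.1, s4.2} {s3.1, s5.2} {s3.2} {s4.1} {s5.1}
The second expression reduces to {out.1} {out.2} {s1.1, s2.2} {s1.2} {s2.1, s4.2} {s3.1, s5.2} {s3.2} {s4.1} {s5.1}
The normal forms match — equal.


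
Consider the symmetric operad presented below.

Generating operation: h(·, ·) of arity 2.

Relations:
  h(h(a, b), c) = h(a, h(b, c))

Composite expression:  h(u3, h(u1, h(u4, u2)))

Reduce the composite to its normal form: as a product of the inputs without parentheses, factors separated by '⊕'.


u3 ⊕ u1 ⊕ u4 ⊕ u2

Associativity of h dissolves the nesting; only the u-input order survives.
h(u4, u2) reduces to u4 ⊕ u2
h(u1, h(u4, u2)) reduces to u1 ⊕ u4 ⊕ u2
h(u3, h(u1, h(u4, u2))) reduces to u3 ⊕ u1 ⊕ u4 ⊕ u2


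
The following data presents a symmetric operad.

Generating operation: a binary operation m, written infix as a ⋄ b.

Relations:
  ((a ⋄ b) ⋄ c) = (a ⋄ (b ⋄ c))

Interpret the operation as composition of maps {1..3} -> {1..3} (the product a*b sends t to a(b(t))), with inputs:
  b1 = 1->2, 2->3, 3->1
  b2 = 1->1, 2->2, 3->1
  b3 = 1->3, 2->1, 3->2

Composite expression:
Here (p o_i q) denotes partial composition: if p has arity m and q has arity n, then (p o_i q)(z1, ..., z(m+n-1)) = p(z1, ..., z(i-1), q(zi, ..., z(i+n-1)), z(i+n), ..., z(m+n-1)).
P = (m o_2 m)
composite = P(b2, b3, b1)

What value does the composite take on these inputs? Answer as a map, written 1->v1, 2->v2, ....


1->1, 2->2, 3->1

(b3 ⋄ b1) = 1->1, 2->2, 3->3
(b2 ⋄ (b3 ⋄ b1)) = 1->1, 2->2, 3->1


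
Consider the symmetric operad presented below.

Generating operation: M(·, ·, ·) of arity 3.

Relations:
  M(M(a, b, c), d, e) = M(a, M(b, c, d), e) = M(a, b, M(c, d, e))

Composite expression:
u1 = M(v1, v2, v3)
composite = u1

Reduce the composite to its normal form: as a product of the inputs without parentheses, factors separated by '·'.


All parenthesizations of M agree; list the v-inputs left to right.
M(v1, v2, v3) flattens to v1 · v2 · v3

v1 · v2 · v3


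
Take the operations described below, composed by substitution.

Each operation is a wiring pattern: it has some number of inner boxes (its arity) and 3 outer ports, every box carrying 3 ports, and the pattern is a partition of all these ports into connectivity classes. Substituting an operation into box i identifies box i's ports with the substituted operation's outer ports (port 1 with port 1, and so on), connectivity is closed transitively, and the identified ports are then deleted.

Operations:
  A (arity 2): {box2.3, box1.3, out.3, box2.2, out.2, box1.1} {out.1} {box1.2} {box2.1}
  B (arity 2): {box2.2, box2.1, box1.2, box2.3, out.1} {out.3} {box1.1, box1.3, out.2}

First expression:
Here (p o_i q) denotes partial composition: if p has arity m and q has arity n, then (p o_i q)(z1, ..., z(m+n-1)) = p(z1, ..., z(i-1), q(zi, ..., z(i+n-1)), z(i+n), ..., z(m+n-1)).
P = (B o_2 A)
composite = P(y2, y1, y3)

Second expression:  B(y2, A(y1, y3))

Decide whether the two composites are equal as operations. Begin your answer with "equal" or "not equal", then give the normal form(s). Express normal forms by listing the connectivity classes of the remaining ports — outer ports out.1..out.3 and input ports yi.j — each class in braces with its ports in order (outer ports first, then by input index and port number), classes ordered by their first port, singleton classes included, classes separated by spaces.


In normal form, the first expression is {out.1, y1.1, y1.3, y2.2, y3.2, y3.3} {out.2, y2.1, y2.3} {out.3} {y1.2} {y3.1}
In normal form, the second expression is {out.1, y1.1, y1.3, y2.2, y3.2, y3.3} {out.2, y2.1, y2.3} {out.3} {y1.2} {y3.1}
The forms coincide; equal.

equal: each reduces to {out.1, y1.1, y1.3, y2.2, y3.2, y3.3} {out.2, y2.1, y2.3} {out.3} {y1.2} {y3.1}


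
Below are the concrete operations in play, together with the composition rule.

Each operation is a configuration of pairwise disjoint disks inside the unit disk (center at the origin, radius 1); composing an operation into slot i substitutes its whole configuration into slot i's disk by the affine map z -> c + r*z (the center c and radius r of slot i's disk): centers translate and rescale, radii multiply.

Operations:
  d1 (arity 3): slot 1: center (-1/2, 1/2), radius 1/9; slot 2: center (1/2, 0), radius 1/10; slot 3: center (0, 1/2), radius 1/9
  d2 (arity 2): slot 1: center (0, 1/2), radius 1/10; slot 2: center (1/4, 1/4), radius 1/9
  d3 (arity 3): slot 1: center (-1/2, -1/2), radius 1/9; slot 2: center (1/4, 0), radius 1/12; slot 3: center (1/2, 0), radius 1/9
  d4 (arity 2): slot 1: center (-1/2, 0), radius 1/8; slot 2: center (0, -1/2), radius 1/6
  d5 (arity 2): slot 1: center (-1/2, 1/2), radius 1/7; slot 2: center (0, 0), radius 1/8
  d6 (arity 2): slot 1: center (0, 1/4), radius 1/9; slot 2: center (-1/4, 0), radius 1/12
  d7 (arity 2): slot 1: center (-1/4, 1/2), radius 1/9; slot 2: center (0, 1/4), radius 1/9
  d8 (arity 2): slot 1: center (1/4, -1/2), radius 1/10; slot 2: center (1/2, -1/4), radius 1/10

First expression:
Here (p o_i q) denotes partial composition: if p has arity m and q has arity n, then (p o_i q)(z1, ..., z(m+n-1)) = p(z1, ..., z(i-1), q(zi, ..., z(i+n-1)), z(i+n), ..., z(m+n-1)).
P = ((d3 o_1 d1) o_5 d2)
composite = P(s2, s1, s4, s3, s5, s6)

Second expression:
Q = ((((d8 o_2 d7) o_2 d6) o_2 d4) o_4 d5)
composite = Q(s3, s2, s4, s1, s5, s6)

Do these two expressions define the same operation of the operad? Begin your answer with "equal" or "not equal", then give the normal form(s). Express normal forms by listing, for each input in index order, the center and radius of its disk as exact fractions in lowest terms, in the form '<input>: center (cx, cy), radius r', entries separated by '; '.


not equal: they reduce to s1: center (-4/9, -1/2), radius 1/90; s2: center (-5/9, -4/9), radius 1/81; s3: center (1/4, 0), radius 1/12; s4: center (-1/2, -4/9), radius 1/81; s5: center (1/2, 1/18), radius 1/90; s6: center (19/36, 1/36), radius 1/81 and s1: center (1019/2160, -431/2160), radius 1/7560; s2: center (1537/3240, -71/360), radius 1/6480; s3: center (1/4, -1/2), radius 1/10; s4: center (19/40, -641/3240), radius 1/4860; s5: center (17/36, -1/5), radius 1/8640; s6: center (1/2, -9/40), radius 1/90

The first composite normalizes to s1: center (-4/9, -1/2), radius 1/90; s2: center (-5/9, -4/9), radius 1/81; s3: center (1/4, 0), radius 1/12; s4: center (-1/2, -4/9), radius 1/81; s5: center (1/2, 1/18), radius 1/90; s6: center (19/36, 1/36), radius 1/81
The second composite normalizes to s1: center (1019/2160, -431/2160), radius 1/7560; s2: center (1537/3240, -71/360), radius 1/6480; s3: center (1/4, -1/2), radius 1/10; s4: center (19/40, -641/3240), radius 1/4860; s5: center (17/36, -1/5), radius 1/8640; s6: center (1/2, -9/40), radius 1/90
The normal forms differ: not equal.


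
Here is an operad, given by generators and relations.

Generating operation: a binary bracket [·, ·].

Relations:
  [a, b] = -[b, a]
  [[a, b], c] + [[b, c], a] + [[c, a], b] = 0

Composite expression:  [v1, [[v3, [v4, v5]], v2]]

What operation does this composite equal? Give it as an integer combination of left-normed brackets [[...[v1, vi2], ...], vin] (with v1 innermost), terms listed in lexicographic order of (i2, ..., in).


Expand each bracket as ab - ba; the v1-initial words give the coefficients.
Composite bracket: [v1, [[v3, [v4, v5]], v2]]
Full expansion: 16 signed words from ab - ba (2^4 = 16).
The v1-initial words carry the normal form:
  word v1v2v3v4v5 has sign -1, contributing -[[[[v1, v2], v3], v4], v5]
  word v1v2v3v5v4 has sign +1, contributing +[[[[v1, v2], v3], v5], v4]
  word v1v2v4v5v3 has sign +1, contributing +[[[[v1, v2], v4], v5], v3]
  word v1v2v5v4v3 has sign -1, contributing -[[[[v1, v2], v5], v4], v3]
  word v1v3v4v5v2 has sign +1, contributing +[[[[v1, v3], v4], v5], v2]
  word v1v3v5v4v2 has sign -1, contributing -[[[[v1, v3], v5], v4], v2]
  word v1v4v5v3v2 has sign -1, contributing -[[[[v1, v4], v5], v3], v2]
  word v1v5v4v3v2 has sign +1, contributing +[[[[v1, v5], v4], v3], v2]

-[[[[v1, v2], v3], v4], v5] + [[[[v1, v2], v3], v5], v4] + [[[[v1, v2], v4], v5], v3] - [[[[v1, v2], v5], v4], v3] + [[[[v1, v3], v4], v5], v2] - [[[[v1, v3], v5], v4], v2] - [[[[v1, v4], v5], v3], v2] + [[[[v1, v5], v4], v3], v2]


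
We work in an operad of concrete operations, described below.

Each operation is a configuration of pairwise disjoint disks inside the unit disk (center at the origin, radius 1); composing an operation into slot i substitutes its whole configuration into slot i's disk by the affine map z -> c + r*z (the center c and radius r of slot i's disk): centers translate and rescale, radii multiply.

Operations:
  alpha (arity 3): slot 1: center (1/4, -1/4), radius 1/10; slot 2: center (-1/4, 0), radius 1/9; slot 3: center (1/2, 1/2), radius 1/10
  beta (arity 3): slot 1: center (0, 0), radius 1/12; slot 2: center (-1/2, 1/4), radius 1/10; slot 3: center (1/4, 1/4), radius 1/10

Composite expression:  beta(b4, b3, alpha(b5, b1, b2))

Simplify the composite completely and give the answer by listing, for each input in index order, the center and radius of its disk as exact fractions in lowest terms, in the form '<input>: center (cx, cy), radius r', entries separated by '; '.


b1: center (9/40, 1/4), radius 1/90; b2: center (3/10, 3/10), radius 1/100; b3: center (-1/2, 1/4), radius 1/10; b4: center (0, 0), radius 1/12; b5: center (11/40, 9/40), radius 1/100

Affine substitution under beta: radii multiply and b-centers shift.
for b4, the 1-step affine chain lands on center (0, 0), radius 1/12
for b3, the 1-step affine chain lands on center (-1/2, 1/4), radius 1/10
for b5, the 2-step affine chain lands on center (11/40, 9/40), radius 1/100
for b1, the 2-step affine chain lands on center (9/40, 1/4), radius 1/90
for b2, the 2-step affine chain lands on center (3/10, 3/10), radius 1/100


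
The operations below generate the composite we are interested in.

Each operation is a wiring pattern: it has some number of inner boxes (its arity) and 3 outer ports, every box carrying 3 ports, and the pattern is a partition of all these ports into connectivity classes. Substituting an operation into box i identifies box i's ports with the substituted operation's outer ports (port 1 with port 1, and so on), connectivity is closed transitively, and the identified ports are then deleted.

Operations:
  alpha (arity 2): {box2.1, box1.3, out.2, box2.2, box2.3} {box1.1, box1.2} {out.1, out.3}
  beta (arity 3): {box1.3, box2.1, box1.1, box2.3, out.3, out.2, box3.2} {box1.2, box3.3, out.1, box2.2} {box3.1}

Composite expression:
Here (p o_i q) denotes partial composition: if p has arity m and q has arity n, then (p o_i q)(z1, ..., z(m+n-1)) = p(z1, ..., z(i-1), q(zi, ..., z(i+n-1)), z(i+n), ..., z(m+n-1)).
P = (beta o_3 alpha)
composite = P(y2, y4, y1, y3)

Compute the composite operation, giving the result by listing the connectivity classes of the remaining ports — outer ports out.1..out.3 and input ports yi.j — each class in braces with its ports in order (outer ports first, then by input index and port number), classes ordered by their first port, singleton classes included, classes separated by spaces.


Treat the ports identified at beta as solder joints: merge, then drop.
after alpha, the pattern on (y1, y3) reads {out.1, out.3} {out.2, y1.3, y3.1, y3.2, y3.3} {y1.1, y1.2} (out.j = its outer ports)
after beta, the pattern on (y2, y4, y1, y3) reads {out.1, y2.2, y4.2} {out.2, out.3, y1.3, y2.1, y2.3, y3.1, y3.2, y3.3, y4.1, y4.3} {y1.1, y1.2} (out.j = its outer ports)

{out.1, y2.2, y4.2} {out.2, out.3, y1.3, y2.1, y2.3, y3.1, y3.2, y3.3, y4.1, y4.3} {y1.1, y1.2}


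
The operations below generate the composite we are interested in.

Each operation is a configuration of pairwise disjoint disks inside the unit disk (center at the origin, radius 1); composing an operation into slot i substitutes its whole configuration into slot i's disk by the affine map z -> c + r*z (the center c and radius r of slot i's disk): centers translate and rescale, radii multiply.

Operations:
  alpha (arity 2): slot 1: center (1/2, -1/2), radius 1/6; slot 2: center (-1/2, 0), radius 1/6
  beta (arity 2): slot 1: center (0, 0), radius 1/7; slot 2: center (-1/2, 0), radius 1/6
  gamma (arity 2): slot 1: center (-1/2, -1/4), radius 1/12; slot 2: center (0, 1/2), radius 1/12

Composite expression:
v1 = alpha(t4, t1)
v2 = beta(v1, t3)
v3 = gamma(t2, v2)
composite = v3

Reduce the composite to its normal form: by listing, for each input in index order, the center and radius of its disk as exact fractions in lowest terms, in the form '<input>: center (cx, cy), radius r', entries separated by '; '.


t1: center (-1/168, 1/2), radius 1/504; t2: center (-1/2, -1/4), radius 1/12; t3: center (-1/24, 1/2), radius 1/72; t4: center (1/168, 83/168), radius 1/504

Each t-disk chains the slot maps above it in gamma; radii multiply.
t2 passes through 1 substitution, ending at center (-1/2, -1/4), radius 1/12
t4 passes through 3 substitutions, ending at center (1/168, 83/168), radius 1/504
t1 passes through 3 substitutions, ending at center (-1/168, 1/2), radius 1/504
t3 passes through 2 substitutions, ending at center (-1/24, 1/2), radius 1/72


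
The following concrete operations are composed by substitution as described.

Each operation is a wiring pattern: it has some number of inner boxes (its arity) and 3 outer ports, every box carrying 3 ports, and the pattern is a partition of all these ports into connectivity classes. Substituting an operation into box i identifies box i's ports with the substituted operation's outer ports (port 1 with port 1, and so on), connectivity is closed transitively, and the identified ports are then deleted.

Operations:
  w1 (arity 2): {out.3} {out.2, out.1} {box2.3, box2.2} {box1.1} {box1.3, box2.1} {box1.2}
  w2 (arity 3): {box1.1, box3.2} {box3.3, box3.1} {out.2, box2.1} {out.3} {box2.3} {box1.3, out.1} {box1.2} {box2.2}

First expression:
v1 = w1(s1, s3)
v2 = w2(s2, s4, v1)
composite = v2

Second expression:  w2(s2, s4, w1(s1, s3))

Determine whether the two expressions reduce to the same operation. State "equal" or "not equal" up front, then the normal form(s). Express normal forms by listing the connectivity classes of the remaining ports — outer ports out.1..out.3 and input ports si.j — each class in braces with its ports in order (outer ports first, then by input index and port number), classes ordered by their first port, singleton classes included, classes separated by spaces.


Normal form of the first expression: {out.1, s2.3} {out.2, s4.1} {out.3} {s1.1} {s1.2} {s1.3, s3.1} {s2.1} {s2.2} {s3.2, s3.3} {s4.2} {s4.3}
Normal form of the second expression: {out.1, s2.3} {out.2, s4.1} {out.3} {s1.1} {s1.2} {s1.3, s3.1} {s2.1} {s2.2} {s3.2, s3.3} {s4.2} {s4.3}
The normal forms match — equal.

equal: each reduces to {out.1, s2.3} {out.2, s4.1} {out.3} {s1.1} {s1.2} {s1.3, s3.1} {s2.1} {s2.2} {s3.2, s3.3} {s4.2} {s4.3}


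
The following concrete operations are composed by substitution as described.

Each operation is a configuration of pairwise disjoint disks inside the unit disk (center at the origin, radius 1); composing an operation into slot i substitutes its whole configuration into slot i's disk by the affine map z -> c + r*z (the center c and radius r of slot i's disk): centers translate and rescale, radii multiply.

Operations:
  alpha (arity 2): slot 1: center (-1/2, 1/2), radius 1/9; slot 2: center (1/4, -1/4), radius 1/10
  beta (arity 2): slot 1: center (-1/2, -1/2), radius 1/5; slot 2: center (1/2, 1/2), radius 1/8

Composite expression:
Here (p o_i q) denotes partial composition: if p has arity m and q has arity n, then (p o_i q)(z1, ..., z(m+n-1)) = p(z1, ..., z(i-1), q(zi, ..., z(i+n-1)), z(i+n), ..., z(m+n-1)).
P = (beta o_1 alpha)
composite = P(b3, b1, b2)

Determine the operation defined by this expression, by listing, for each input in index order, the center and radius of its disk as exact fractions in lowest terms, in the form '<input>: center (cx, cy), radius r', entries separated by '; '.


Follow each b-input down from beta: c' goes to c + r*c', radius to r*r'.
input b3: applying the 2 nested substitutions gives center (-3/5, -2/5), radius 1/45
input b1: applying the 2 nested substitutions gives center (-9/20, -11/20), radius 1/50
input b2: applying the 1 nested substitution gives center (1/2, 1/2), radius 1/8

b1: center (-9/20, -11/20), radius 1/50; b2: center (1/2, 1/2), radius 1/8; b3: center (-3/5, -2/5), radius 1/45


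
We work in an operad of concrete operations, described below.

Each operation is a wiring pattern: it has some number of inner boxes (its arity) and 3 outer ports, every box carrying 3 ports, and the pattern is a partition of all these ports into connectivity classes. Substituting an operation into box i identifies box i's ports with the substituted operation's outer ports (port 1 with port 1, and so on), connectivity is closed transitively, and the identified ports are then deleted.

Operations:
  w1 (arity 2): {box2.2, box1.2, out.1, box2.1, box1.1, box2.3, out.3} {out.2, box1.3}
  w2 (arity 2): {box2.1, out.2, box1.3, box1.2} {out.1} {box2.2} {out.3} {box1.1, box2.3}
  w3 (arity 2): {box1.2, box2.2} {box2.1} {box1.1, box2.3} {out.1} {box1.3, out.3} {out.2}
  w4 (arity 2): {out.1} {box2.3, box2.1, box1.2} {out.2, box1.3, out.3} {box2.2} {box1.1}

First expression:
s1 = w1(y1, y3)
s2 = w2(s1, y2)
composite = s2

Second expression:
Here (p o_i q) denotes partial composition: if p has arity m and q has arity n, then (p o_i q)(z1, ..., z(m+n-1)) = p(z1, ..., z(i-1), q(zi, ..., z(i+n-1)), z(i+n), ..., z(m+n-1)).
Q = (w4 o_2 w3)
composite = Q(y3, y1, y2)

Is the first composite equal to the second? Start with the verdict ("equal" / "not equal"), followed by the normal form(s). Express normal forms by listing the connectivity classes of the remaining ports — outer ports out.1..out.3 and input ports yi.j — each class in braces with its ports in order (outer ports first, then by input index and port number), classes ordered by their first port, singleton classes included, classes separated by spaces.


The first expression reduces to {out.1} {out.2, y1.1, y1.2, y1.3, y2.1, y2.3, y3.1, y3.2, y3.3} {out.3} {y2.2}
The second expression reduces to {out.1} {out.2, out.3, y3.3} {y1.1, y2.3} {y1.2, y2.2} {y1.3, y3.2} {y2.1} {y3.1}
No match — not equal.

not equal — first {out.1} {out.2, y1.1, y1.2, y1.3, y2.1, y2.3, y3.1, y3.2, y3.3} {out.3} {y2.2}, second {out.1} {out.2, out.3, y3.3} {y1.1, y2.3} {y1.2, y2.2} {y1.3, y3.2} {y2.1} {y3.1}
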